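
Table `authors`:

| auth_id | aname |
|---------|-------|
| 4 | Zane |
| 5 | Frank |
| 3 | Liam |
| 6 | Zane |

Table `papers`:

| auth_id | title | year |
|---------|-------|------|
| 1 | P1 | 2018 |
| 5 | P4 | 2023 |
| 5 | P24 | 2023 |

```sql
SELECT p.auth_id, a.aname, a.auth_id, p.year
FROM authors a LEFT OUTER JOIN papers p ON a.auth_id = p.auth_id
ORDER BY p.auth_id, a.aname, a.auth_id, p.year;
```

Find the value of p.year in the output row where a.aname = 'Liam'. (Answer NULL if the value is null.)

NULL

LEFT JOIN keeps every row from `authors`; unmatched rows get NULL for `papers`'s columns.
Matching on a.auth_id = p.auth_id.
Matched pairs: 2; unmatched a rows kept: 3.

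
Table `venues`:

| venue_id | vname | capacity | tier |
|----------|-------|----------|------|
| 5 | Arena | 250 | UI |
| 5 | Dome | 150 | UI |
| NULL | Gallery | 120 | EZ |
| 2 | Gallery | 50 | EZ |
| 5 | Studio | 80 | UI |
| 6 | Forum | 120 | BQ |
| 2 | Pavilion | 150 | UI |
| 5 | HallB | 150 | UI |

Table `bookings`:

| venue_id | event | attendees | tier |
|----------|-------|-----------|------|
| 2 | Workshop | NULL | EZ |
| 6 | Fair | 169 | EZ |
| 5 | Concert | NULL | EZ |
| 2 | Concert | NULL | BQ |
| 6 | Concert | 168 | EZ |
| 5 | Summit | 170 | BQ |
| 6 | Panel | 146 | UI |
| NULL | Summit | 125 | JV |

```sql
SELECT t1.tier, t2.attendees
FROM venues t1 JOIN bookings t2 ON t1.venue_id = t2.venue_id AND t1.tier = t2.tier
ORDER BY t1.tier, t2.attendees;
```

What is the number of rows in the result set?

1

INNER JOIN keeps only pairs where the ON condition holds.
Matching on t1.venue_id = t2.venue_id AND t1.tier = t2.tier. A NULL in a compared column never satisfies the condition.
Matched pairs: 1.
Total: 1 rows.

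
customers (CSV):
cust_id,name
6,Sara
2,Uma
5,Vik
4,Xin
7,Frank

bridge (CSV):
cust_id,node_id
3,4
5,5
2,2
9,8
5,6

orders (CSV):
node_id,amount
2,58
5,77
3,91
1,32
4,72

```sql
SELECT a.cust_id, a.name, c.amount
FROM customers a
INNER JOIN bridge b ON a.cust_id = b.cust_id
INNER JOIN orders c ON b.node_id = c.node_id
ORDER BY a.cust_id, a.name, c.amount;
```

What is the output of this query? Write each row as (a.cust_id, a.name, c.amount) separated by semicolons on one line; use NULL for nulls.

(2, Uma, 58); (5, Vik, 77)

Step 1 — a INNER JOIN b on cust_id → 3 row(s).
Then INNER JOIN `orders c` on node_id: keep only rows whose b.node_id appears in c.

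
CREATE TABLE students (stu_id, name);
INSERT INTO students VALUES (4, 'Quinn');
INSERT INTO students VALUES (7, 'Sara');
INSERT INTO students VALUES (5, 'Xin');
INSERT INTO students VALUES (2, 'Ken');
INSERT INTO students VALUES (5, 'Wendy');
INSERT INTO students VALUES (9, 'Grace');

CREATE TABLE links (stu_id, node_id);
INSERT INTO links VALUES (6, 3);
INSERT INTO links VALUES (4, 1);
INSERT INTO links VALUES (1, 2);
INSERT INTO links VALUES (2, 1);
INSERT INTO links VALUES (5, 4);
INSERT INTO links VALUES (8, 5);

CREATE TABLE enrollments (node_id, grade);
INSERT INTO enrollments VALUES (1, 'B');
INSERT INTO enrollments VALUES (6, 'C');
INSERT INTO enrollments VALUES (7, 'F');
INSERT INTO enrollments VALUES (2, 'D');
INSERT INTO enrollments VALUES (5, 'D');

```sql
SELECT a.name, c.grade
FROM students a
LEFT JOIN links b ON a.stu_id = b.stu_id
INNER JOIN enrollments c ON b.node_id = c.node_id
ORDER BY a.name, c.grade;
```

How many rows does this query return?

Joins associate left-to-right: students LEFT JOIN links on stu_id gives 6 intermediate row(s).
Then INNER JOIN `enrollments c` on node_id: keep only rows whose b.node_id appears in c.
Result: 2 row(s).

2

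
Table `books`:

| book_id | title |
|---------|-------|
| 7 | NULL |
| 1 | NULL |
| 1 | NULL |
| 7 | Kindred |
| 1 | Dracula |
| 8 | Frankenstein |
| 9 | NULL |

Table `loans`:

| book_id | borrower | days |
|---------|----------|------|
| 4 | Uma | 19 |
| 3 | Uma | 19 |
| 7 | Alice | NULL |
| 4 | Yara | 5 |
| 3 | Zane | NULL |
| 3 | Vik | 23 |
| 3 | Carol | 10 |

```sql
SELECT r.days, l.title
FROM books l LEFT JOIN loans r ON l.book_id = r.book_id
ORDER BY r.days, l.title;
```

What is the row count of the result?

LEFT JOIN keeps every row from `books`; unmatched rows get NULL for `loans`'s columns.
Matching on l.book_id = r.book_id.
- l row (book_id=7): matches 1 r row(s) → 1 output row(s).
- l row (book_id=1): no match → kept, r columns NULL.
- l row (book_id=1): no match → kept, r columns NULL.
- l row (book_id=7): matches 1 r row(s) → 1 output row(s).
- l row (book_id=1): no match → kept, r columns NULL.
- l row (book_id=8): no match → kept, r columns NULL.
- l row (book_id=9): no match → kept, r columns NULL.
Total: 2 matched + 5 padded = 7 rows.

7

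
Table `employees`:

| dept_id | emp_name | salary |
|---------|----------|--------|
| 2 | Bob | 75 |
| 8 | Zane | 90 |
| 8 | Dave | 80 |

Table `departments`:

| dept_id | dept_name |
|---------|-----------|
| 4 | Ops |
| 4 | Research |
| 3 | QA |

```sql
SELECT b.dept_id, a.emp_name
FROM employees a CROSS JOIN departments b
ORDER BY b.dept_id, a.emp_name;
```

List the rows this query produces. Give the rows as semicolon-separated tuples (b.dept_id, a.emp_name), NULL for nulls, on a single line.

(3, Bob); (3, Dave); (3, Zane); (4, Bob); (4, Bob); (4, Dave); (4, Dave); (4, Zane); (4, Zane)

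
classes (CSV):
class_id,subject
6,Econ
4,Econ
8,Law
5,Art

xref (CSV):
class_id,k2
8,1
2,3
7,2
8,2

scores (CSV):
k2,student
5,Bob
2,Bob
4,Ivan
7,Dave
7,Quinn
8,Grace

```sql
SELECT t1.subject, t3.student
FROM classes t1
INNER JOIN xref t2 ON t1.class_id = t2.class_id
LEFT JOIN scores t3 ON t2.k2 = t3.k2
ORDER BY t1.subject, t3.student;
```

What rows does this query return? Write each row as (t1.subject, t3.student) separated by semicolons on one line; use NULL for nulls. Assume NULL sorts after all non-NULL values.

(Law, Bob); (Law, NULL)

Evaluate left to right. First `classes t1 INNER JOIN xref t2` on class_id: 2 row(s).
Then LEFT JOIN `scores t3` on k2: each of those 2 rows is kept; rows whose t2.k2 has no match in t3 get NULL for t3's columns.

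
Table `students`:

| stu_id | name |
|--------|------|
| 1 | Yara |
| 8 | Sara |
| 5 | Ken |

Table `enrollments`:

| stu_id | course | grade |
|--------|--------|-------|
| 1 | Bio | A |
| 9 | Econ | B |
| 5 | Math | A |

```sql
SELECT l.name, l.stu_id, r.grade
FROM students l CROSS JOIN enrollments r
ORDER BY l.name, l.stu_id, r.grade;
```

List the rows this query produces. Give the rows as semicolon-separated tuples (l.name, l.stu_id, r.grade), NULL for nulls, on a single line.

CROSS JOIN pairs every row of `students` with every row of `enrollments`: 3 × 3 = 9 rows.

(Ken, 5, A); (Ken, 5, A); (Ken, 5, B); (Sara, 8, A); (Sara, 8, A); (Sara, 8, B); (Yara, 1, A); (Yara, 1, A); (Yara, 1, B)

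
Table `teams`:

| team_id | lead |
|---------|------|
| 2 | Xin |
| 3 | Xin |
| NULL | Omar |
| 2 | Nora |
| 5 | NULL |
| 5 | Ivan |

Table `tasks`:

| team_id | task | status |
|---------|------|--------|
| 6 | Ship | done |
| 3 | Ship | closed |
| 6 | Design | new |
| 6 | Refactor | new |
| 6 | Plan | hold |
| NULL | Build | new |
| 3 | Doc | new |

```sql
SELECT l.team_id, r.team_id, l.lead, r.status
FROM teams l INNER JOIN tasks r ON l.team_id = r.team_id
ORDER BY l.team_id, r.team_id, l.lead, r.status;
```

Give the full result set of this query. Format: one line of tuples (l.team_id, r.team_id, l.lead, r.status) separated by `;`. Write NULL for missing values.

INNER JOIN keeps only pairs where the ON condition holds.
Matching on l.team_id = r.team_id. A NULL in a compared column never satisfies the condition.
- l (team_id=2) has no partner → excluded.
- l (team_id=3) pairs with 2 row(s) of r.
- l (team_id=NULL) has no partner → excluded.
- l (team_id=2) has no partner → excluded.
- l (team_id=5) has no partner → excluded.
- l (team_id=5) has no partner → excluded.
After projecting and ordering:
l.team_id | r.team_id | l.lead | r.status
3 | 3 | Xin | closed
3 | 3 | Xin | new

(3, 3, Xin, closed); (3, 3, Xin, new)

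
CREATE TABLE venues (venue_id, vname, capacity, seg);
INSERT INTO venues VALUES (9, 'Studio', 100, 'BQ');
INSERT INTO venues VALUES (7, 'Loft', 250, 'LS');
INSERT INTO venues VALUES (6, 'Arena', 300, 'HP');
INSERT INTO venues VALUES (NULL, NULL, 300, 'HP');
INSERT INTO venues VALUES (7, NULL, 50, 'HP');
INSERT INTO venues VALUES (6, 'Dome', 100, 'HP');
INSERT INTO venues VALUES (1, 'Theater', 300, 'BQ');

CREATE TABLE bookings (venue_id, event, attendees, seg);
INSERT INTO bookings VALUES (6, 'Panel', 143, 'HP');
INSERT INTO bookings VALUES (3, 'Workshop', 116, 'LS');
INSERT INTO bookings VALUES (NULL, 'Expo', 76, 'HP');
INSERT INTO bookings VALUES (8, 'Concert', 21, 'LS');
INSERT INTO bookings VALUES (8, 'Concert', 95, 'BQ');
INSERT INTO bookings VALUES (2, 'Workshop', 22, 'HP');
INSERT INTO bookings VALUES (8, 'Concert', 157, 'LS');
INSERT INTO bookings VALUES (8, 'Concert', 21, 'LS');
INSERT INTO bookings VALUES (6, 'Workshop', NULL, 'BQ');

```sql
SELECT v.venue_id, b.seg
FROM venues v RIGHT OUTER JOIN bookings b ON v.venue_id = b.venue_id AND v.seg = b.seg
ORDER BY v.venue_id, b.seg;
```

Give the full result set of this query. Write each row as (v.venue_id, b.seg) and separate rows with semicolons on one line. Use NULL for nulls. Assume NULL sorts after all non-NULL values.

RIGHT JOIN keeps every row from `bookings`; unmatched rows get NULL for `venues`'s columns.
Matching on v.venue_id = b.venue_id AND v.seg = b.seg. A NULL in a compared column never satisfies the condition.
- v row (venue_id=9, seg=BQ): no match.
- v row (venue_id=7, seg=LS): no match.
- v row (venue_id=6, seg=HP): matches 1 b row(s) → 1 output row(s).
- v row (venue_id=NULL, seg=HP): no match.
- v row (venue_id=7, seg=HP): no match.
- v row (venue_id=6, seg=HP): matches 1 b row(s) → 1 output row(s).
- v row (venue_id=1, seg=BQ): no match.
- 8 b row(s) had no v match → kept, v columns NULL.
After projecting and ordering:
v.venue_id | b.seg
6 | HP
6 | HP
NULL | BQ
NULL | BQ
NULL | HP
NULL | HP
NULL | LS
NULL | LS
NULL | LS
NULL | LS

(6, HP); (6, HP); (NULL, BQ); (NULL, BQ); (NULL, HP); (NULL, HP); (NULL, LS); (NULL, LS); (NULL, LS); (NULL, LS)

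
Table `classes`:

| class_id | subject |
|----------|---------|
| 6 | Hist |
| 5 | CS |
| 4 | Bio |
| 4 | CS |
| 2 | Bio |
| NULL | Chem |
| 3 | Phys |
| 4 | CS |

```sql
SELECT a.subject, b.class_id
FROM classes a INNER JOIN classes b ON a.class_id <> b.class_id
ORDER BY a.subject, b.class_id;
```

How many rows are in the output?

INNER JOIN keeps only pairs where the ON condition holds.
Matching on a.class_id <> b.class_id. A NULL in a compared column never satisfies the condition.
- a row (class_id=6): matches 6 b row(s) → 6 output row(s).
- a row (class_id=5): matches 6 b row(s) → 6 output row(s).
- a row (class_id=4): matches 4 b row(s) → 4 output row(s).
- a row (class_id=4): matches 4 b row(s) → 4 output row(s).
- a row (class_id=2): matches 6 b row(s) → 6 output row(s).
- a row (class_id=NULL): no match → dropped.
- a row (class_id=3): matches 6 b row(s) → 6 output row(s).
- a row (class_id=4): matches 4 b row(s) → 4 output row(s).
Total: 36 rows.

36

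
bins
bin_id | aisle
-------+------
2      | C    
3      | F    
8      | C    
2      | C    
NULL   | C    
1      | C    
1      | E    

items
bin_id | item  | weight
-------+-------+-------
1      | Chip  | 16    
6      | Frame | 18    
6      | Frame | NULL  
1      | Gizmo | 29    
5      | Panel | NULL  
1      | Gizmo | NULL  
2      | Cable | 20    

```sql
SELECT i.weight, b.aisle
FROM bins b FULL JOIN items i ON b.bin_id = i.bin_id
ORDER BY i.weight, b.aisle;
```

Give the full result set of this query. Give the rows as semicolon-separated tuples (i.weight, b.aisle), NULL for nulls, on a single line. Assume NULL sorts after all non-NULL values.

FULL OUTER JOIN keeps every row from both sides; unmatched rows get NULL for the other side's columns.
Matching on b.bin_id = i.bin_id. A NULL in a compared column never satisfies the condition.
- b row (bin_id=2): matches 1 i row(s) → 1 output row(s).
- b row (bin_id=3): no match → kept, i columns NULL.
- b row (bin_id=8): no match → kept, i columns NULL.
- b row (bin_id=2): matches 1 i row(s) → 1 output row(s).
- b row (bin_id=NULL): no match → kept, i columns NULL.
- b row (bin_id=1): matches 3 i row(s) → 3 output row(s).
- b row (bin_id=1): matches 3 i row(s) → 3 output row(s).
- 3 i row(s) had no b match → kept, b columns NULL.

(16, C); (16, E); (18, NULL); (20, C); (20, C); (29, C); (29, E); (NULL, C); (NULL, C); (NULL, C); (NULL, E); (NULL, F); (NULL, NULL); (NULL, NULL)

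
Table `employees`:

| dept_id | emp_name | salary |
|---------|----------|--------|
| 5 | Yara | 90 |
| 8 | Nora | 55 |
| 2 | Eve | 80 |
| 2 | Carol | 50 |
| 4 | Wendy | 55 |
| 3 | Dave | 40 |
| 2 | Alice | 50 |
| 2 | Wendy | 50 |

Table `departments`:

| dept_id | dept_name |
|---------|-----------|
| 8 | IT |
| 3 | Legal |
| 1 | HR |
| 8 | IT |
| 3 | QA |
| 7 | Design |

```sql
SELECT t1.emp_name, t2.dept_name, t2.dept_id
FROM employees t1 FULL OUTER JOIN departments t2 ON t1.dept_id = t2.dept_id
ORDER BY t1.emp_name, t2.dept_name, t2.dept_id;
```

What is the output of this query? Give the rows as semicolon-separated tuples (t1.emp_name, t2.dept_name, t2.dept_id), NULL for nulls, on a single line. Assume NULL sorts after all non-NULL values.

(Alice, NULL, NULL); (Carol, NULL, NULL); (Dave, Legal, 3); (Dave, QA, 3); (Eve, NULL, NULL); (Nora, IT, 8); (Nora, IT, 8); (Wendy, NULL, NULL); (Wendy, NULL, NULL); (Yara, NULL, NULL); (NULL, Design, 7); (NULL, HR, 1)

FULL OUTER JOIN keeps every row from both sides; unmatched rows get NULL for the other side's columns.
Matching on t1.dept_id = t2.dept_id.
Matched pairs: 4; unmatched t1 rows kept: 6; unmatched t2 rows kept: 2.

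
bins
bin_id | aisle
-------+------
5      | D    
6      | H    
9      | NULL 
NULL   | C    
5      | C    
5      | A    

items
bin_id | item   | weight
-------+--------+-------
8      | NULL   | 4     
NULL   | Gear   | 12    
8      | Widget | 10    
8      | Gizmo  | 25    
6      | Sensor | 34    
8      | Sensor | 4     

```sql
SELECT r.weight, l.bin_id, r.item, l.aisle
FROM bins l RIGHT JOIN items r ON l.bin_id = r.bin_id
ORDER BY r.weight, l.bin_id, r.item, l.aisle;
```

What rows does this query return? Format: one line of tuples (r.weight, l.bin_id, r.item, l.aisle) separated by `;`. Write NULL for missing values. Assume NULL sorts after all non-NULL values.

RIGHT JOIN keeps every row from `items`; unmatched rows get NULL for `bins`'s columns.
Matching on l.bin_id = r.bin_id. A NULL in a compared column never satisfies the condition.
- bin_id=5: no matching r row.
- bin_id=6: 1 matching r row(s), so 1 row(s) emitted.
- bin_id=9: no matching r row.
- bin_id=NULL: no matching r row.
- bin_id=5: no matching r row.
- bin_id=5: no matching r row.
- plus 5 unmatched r row(s), each kept with NULL l columns.
After projecting and ordering:
r.weight | l.bin_id | r.item | l.aisle
4 | NULL | Sensor | NULL
4 | NULL | NULL | NULL
10 | NULL | Widget | NULL
12 | NULL | Gear | NULL
25 | NULL | Gizmo | NULL
34 | 6 | Sensor | H

(4, NULL, Sensor, NULL); (4, NULL, NULL, NULL); (10, NULL, Widget, NULL); (12, NULL, Gear, NULL); (25, NULL, Gizmo, NULL); (34, 6, Sensor, H)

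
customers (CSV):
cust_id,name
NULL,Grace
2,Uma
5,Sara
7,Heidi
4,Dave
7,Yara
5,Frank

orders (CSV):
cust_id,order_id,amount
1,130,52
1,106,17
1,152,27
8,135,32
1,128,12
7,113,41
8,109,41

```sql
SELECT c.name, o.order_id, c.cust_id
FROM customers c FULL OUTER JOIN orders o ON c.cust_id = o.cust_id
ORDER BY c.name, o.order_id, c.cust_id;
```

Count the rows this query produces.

13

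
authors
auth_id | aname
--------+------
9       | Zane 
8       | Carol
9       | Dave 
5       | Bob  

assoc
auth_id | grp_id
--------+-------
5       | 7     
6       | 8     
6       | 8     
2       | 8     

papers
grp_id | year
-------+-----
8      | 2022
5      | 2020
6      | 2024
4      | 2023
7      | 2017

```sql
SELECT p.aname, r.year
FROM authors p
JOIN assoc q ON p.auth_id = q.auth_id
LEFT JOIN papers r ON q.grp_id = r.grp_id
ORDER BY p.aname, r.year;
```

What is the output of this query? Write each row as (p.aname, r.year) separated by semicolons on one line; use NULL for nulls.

(Bob, 2017)

Evaluate left to right. First `authors p INNER JOIN assoc q` on auth_id: 1 row(s).
Then LEFT JOIN `papers r` on grp_id: each of those 1 rows is kept; rows whose q.grp_id has no match in r get NULL for r's columns.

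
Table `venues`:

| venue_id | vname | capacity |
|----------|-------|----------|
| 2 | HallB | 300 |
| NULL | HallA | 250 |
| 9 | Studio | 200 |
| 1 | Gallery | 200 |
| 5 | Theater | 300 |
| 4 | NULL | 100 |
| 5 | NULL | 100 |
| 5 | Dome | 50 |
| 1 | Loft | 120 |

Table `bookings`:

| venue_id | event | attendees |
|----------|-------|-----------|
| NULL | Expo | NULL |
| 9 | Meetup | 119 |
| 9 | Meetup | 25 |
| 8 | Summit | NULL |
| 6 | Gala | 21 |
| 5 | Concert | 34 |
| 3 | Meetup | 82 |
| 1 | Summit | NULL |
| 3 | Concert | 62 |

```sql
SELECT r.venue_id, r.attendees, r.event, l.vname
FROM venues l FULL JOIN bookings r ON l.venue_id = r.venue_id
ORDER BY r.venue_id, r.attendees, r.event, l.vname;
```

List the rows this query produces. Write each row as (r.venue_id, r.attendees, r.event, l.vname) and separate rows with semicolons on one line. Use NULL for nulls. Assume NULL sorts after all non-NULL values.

FULL OUTER JOIN keeps every row from both sides; unmatched rows get NULL for the other side's columns.
Matching on l.venue_id = r.venue_id. A NULL in a compared column never satisfies the condition.
- l row (venue_id=2): no match → kept, r columns NULL.
- l row (venue_id=NULL): no match → kept, r columns NULL.
- l row (venue_id=9): matches 2 r row(s) → 2 output row(s).
- l row (venue_id=1): matches 1 r row(s) → 1 output row(s).
- l row (venue_id=5): matches 1 r row(s) → 1 output row(s).
- l row (venue_id=4): no match → kept, r columns NULL.
- l row (venue_id=5): matches 1 r row(s) → 1 output row(s).
- l row (venue_id=5): matches 1 r row(s) → 1 output row(s).
- l row (venue_id=1): matches 1 r row(s) → 1 output row(s).
- plus 5 unmatched r row(s), each kept with NULL l columns.

(1, NULL, Summit, Gallery); (1, NULL, Summit, Loft); (3, 62, Concert, NULL); (3, 82, Meetup, NULL); (5, 34, Concert, Dome); (5, 34, Concert, Theater); (5, 34, Concert, NULL); (6, 21, Gala, NULL); (8, NULL, Summit, NULL); (9, 25, Meetup, Studio); (9, 119, Meetup, Studio); (NULL, NULL, Expo, NULL); (NULL, NULL, NULL, HallA); (NULL, NULL, NULL, HallB); (NULL, NULL, NULL, NULL)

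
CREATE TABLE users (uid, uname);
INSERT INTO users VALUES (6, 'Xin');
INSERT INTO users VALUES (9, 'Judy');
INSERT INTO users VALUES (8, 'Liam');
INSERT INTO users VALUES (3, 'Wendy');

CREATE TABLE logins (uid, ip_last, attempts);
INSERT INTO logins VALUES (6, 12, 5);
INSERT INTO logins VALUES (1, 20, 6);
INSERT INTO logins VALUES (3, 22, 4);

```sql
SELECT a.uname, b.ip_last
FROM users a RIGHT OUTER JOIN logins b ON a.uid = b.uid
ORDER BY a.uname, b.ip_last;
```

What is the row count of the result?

3

RIGHT JOIN keeps every row from `logins`; unmatched rows get NULL for `users`'s columns.
Matching on a.uid = b.uid.
- a[0] uid=6 → 1 match(es) in b → 1 row(s).
- a[1] uid=9 → no match.
- a[2] uid=8 → no match.
- a[3] uid=3 → 1 match(es) in b → 1 row(s).
- 1 b row(s) had no a match → kept, a columns NULL.
Total: 2 matched + 1 padded = 3 rows.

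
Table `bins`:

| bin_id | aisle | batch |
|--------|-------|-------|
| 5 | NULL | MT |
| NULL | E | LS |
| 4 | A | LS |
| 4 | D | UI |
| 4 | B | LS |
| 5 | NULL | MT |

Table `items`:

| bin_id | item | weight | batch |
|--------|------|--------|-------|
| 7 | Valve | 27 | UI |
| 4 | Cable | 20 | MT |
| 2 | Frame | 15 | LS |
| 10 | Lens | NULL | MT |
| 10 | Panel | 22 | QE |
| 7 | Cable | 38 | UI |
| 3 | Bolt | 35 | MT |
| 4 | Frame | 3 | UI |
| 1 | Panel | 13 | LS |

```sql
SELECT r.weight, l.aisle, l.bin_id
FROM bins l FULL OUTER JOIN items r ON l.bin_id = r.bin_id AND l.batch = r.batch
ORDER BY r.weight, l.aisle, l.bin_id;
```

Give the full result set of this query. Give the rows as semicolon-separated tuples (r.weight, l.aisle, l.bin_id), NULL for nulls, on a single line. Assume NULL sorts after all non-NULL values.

FULL OUTER JOIN keeps every row from both sides; unmatched rows get NULL for the other side's columns.
Matching on l.bin_id = r.bin_id AND l.batch = r.batch. A NULL in a compared column never satisfies the condition.
- l[0] bin_id=5, batch=MT → no match; kept with NULLs on the r side.
- l[1] bin_id=NULL, batch=LS → no match; kept with NULLs on the r side.
- l[2] bin_id=4, batch=LS → no match; kept with NULLs on the r side.
- l[3] bin_id=4, batch=UI → 1 match(es) in r → 1 row(s).
- l[4] bin_id=4, batch=LS → no match; kept with NULLs on the r side.
- l[5] bin_id=5, batch=MT → no match; kept with NULLs on the r side.
- 8 r row(s) had no l match → kept, l columns NULL.

(3, D, 4); (13, NULL, NULL); (15, NULL, NULL); (20, NULL, NULL); (22, NULL, NULL); (27, NULL, NULL); (35, NULL, NULL); (38, NULL, NULL); (NULL, A, 4); (NULL, B, 4); (NULL, E, NULL); (NULL, NULL, 5); (NULL, NULL, 5); (NULL, NULL, NULL)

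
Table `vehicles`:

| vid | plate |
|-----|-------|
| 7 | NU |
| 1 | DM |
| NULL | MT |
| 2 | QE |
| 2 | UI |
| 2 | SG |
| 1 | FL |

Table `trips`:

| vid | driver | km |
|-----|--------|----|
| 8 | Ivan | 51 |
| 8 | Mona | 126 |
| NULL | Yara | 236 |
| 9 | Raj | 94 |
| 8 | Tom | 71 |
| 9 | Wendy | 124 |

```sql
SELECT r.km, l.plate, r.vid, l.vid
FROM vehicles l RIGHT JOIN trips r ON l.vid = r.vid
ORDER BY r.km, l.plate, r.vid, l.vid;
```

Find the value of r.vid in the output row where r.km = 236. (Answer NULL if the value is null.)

NULL

RIGHT JOIN keeps every row from `trips`; unmatched rows get NULL for `vehicles`'s columns.
Matching on l.vid = r.vid. A NULL in a compared column never satisfies the condition.
Matched pairs: 0; unmatched r rows kept: 6.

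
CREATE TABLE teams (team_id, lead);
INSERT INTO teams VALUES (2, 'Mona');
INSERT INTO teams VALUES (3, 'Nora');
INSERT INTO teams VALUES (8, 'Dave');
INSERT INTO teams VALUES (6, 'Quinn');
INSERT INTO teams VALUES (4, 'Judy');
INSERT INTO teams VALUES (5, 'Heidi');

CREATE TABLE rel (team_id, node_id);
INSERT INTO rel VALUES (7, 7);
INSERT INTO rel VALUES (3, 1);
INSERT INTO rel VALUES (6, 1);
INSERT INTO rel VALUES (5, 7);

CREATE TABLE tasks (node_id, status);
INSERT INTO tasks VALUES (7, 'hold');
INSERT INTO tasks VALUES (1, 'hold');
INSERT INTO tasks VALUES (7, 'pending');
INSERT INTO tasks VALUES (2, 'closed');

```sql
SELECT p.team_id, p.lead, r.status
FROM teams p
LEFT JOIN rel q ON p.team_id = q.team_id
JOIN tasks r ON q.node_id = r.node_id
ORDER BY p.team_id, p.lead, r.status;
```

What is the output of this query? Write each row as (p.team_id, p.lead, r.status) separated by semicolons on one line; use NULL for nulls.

Joins associate left-to-right: teams LEFT JOIN rel on team_id gives 6 intermediate row(s).
Then INNER JOIN `tasks r` on node_id: keep only rows whose q.node_id appears in r.

(3, Nora, hold); (5, Heidi, hold); (5, Heidi, pending); (6, Quinn, hold)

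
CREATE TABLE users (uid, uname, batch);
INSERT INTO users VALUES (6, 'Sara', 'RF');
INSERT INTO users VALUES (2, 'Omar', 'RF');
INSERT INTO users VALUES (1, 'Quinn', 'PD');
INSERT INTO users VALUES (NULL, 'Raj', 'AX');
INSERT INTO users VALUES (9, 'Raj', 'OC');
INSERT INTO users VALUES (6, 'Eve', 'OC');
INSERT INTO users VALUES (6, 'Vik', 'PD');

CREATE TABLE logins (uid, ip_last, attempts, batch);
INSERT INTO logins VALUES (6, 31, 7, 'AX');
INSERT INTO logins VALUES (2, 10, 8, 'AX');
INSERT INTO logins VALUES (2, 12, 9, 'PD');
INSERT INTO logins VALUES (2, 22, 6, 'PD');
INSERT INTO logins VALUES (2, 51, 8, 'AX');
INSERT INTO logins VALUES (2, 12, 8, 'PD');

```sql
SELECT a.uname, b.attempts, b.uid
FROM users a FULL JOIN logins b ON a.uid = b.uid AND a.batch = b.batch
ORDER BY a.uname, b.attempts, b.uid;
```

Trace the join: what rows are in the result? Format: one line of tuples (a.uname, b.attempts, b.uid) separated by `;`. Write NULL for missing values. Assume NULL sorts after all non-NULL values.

FULL OUTER JOIN keeps every row from both sides; unmatched rows get NULL for the other side's columns.
Matching on a.uid = b.uid AND a.batch = b.batch. A NULL in a compared column never satisfies the condition.
Matched pairs: 0; unmatched a rows kept: 7; unmatched b rows kept: 6.

(Eve, NULL, NULL); (Omar, NULL, NULL); (Quinn, NULL, NULL); (Raj, NULL, NULL); (Raj, NULL, NULL); (Sara, NULL, NULL); (Vik, NULL, NULL); (NULL, 6, 2); (NULL, 7, 6); (NULL, 8, 2); (NULL, 8, 2); (NULL, 8, 2); (NULL, 9, 2)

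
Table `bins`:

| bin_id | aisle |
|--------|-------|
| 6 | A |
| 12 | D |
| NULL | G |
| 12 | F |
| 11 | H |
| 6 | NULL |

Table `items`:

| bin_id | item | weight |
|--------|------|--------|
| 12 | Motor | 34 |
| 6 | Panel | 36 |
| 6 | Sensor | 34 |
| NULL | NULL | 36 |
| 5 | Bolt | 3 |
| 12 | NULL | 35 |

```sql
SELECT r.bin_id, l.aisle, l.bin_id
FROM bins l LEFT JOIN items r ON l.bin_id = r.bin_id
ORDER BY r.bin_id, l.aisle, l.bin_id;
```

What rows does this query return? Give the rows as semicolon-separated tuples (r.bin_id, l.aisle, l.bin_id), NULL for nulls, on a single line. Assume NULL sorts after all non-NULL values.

LEFT JOIN keeps every row from `bins`; unmatched rows get NULL for `items`'s columns.
Matching on l.bin_id = r.bin_id. A NULL in a compared column never satisfies the condition.
- l row (bin_id=6): matches 2 r row(s) → 2 output row(s).
- l row (bin_id=12): matches 2 r row(s) → 2 output row(s).
- l row (bin_id=NULL): no match → kept, r columns NULL.
- l row (bin_id=12): matches 2 r row(s) → 2 output row(s).
- l row (bin_id=11): no match → kept, r columns NULL.
- l row (bin_id=6): matches 2 r row(s) → 2 output row(s).
After projecting and ordering:
r.bin_id | l.aisle | l.bin_id
6 | A | 6
6 | A | 6
6 | NULL | 6
6 | NULL | 6
12 | D | 12
12 | D | 12
12 | F | 12
12 | F | 12
NULL | G | NULL
NULL | H | 11

(6, A, 6); (6, A, 6); (6, NULL, 6); (6, NULL, 6); (12, D, 12); (12, D, 12); (12, F, 12); (12, F, 12); (NULL, G, NULL); (NULL, H, 11)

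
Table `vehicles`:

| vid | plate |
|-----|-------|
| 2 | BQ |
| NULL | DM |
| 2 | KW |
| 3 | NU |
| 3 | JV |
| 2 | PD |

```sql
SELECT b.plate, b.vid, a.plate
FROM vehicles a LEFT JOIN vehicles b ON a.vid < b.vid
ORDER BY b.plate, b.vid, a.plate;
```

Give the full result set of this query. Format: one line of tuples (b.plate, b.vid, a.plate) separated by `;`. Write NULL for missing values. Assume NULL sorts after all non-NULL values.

LEFT JOIN keeps every row from `vehicles a`; unmatched rows get NULL for `vehicles b`'s columns.
Matching on a.vid < b.vid. A NULL in a compared column never satisfies the condition.
- vid=2: 2 matching b row(s), so 2 row(s) emitted.
- vid=NULL: no b row matches, row kept with b columns NULL.
- vid=2: 2 matching b row(s), so 2 row(s) emitted.
- vid=3: no b row matches, row kept with b columns NULL.
- vid=3: no b row matches, row kept with b columns NULL.
- vid=2: 2 matching b row(s), so 2 row(s) emitted.
After projecting and ordering:
b.plate | b.vid | a.plate
JV | 3 | BQ
JV | 3 | KW
JV | 3 | PD
NU | 3 | BQ
NU | 3 | KW
NU | 3 | PD
NULL | NULL | DM
NULL | NULL | JV
NULL | NULL | NU

(JV, 3, BQ); (JV, 3, KW); (JV, 3, PD); (NU, 3, BQ); (NU, 3, KW); (NU, 3, PD); (NULL, NULL, DM); (NULL, NULL, JV); (NULL, NULL, NU)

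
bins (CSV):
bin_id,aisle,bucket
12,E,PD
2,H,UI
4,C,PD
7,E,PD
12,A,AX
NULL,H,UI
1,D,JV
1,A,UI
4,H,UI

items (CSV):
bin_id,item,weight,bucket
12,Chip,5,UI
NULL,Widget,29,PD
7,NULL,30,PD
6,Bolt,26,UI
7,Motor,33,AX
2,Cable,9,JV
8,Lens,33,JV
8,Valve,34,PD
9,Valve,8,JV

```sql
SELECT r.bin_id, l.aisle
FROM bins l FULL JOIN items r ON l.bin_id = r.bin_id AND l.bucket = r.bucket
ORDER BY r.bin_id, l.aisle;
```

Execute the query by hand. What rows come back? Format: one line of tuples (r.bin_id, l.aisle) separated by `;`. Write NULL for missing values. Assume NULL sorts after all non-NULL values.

FULL OUTER JOIN keeps every row from both sides; unmatched rows get NULL for the other side's columns.
Matching on l.bin_id = r.bin_id AND l.bucket = r.bucket. A NULL in a compared column never satisfies the condition.
- l (bin_id=12, bucket=PD) has no partner → padded with NULL.
- l (bin_id=2, bucket=UI) has no partner → padded with NULL.
- l (bin_id=4, bucket=PD) has no partner → padded with NULL.
- l (bin_id=7, bucket=PD) pairs with 1 row(s) of r.
- l (bin_id=12, bucket=AX) has no partner → padded with NULL.
- l (bin_id=NULL, bucket=UI) has no partner → padded with NULL.
- l (bin_id=1, bucket=JV) has no partner → padded with NULL.
- l (bin_id=1, bucket=UI) has no partner → padded with NULL.
- l (bin_id=4, bucket=UI) has no partner → padded with NULL.
- 8 r row(s) had no l match → kept, l columns NULL.

(2, NULL); (6, NULL); (7, E); (7, NULL); (8, NULL); (8, NULL); (9, NULL); (12, NULL); (NULL, A); (NULL, A); (NULL, C); (NULL, D); (NULL, E); (NULL, H); (NULL, H); (NULL, H); (NULL, NULL)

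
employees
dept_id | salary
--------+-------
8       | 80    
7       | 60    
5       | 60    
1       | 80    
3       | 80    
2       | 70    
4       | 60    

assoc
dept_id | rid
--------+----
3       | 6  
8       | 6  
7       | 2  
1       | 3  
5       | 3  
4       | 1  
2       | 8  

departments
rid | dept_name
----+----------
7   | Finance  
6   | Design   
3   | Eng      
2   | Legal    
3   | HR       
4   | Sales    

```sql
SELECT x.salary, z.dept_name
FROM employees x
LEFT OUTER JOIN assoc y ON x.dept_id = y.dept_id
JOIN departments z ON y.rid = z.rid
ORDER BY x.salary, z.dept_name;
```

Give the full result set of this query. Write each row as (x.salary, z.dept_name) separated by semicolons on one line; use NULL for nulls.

(60, Eng); (60, HR); (60, Legal); (80, Design); (80, Design); (80, Eng); (80, HR)

Joins associate left-to-right: employees LEFT JOIN assoc on dept_id gives 7 intermediate row(s).
Then INNER JOIN `departments z` on rid: keep only rows whose y.rid appears in z.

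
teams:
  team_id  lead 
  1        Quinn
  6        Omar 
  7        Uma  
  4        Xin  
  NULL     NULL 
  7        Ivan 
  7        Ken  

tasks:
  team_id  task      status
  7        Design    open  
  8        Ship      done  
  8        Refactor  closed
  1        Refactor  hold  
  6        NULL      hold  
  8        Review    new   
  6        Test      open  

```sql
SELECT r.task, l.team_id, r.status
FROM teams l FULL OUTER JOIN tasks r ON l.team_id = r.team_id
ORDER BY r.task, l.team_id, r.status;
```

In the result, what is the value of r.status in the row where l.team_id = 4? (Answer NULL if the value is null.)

NULL

FULL OUTER JOIN keeps every row from both sides; unmatched rows get NULL for the other side's columns.
Matching on l.team_id = r.team_id. A NULL in a compared column never satisfies the condition.
Matched pairs: 6; unmatched l rows kept: 2; unmatched r rows kept: 3.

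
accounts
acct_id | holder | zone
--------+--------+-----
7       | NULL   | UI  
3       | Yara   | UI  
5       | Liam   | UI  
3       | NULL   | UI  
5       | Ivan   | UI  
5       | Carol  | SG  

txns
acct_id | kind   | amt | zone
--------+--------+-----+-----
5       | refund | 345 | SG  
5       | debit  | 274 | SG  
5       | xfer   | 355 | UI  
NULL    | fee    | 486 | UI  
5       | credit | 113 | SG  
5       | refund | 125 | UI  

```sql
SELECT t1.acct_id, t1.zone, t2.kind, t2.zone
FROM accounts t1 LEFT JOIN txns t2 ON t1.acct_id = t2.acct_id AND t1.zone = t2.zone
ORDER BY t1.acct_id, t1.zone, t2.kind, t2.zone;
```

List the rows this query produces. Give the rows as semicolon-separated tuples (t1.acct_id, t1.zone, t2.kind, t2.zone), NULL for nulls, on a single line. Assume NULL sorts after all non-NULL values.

LEFT JOIN keeps every row from `accounts`; unmatched rows get NULL for `txns`'s columns.
Matching on t1.acct_id = t2.acct_id AND t1.zone = t2.zone. A NULL in a compared column never satisfies the condition.
- t1 row (acct_id=7, zone=UI): no match → kept, t2 columns NULL.
- t1 row (acct_id=3, zone=UI): no match → kept, t2 columns NULL.
- t1 row (acct_id=5, zone=UI): matches 2 t2 row(s) → 2 output row(s).
- t1 row (acct_id=3, zone=UI): no match → kept, t2 columns NULL.
- t1 row (acct_id=5, zone=UI): matches 2 t2 row(s) → 2 output row(s).
- t1 row (acct_id=5, zone=SG): matches 3 t2 row(s) → 3 output row(s).
After projecting and ordering:
t1.acct_id | t1.zone | t2.kind | t2.zone
3 | UI | NULL | NULL
3 | UI | NULL | NULL
5 | SG | credit | SG
5 | SG | debit | SG
5 | SG | refund | SG
5 | UI | refund | UI
5 | UI | refund | UI
5 | UI | xfer | UI
5 | UI | xfer | UI
7 | UI | NULL | NULL

(3, UI, NULL, NULL); (3, UI, NULL, NULL); (5, SG, credit, SG); (5, SG, debit, SG); (5, SG, refund, SG); (5, UI, refund, UI); (5, UI, refund, UI); (5, UI, xfer, UI); (5, UI, xfer, UI); (7, UI, NULL, NULL)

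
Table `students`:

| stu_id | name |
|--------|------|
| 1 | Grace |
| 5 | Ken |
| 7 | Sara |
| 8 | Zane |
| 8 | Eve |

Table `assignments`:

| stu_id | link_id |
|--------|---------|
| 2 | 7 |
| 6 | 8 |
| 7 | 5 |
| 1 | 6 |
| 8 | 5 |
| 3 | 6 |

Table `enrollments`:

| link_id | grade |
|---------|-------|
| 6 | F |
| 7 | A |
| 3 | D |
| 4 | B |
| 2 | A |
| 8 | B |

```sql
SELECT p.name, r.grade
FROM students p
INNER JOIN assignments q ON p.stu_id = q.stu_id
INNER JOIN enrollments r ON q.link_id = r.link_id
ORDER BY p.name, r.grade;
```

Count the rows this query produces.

1

Joins associate left-to-right: students INNER JOIN assignments on stu_id gives 4 intermediate row(s).
Then INNER JOIN `enrollments r` on link_id: keep only rows whose q.link_id appears in r.
Result: 1 row(s).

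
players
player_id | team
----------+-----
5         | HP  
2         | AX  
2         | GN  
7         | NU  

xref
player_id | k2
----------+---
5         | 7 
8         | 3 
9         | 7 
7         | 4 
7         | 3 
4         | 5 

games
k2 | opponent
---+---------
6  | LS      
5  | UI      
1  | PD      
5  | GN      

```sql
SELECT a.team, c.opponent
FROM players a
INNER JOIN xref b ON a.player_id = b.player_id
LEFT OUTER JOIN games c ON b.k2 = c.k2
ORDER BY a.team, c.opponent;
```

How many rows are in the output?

Joins associate left-to-right: players INNER JOIN xref on player_id gives 3 intermediate row(s).
Then LEFT JOIN `games c` on k2: each of those 3 rows is kept; rows whose b.k2 has no match in c get NULL for c's columns.
Result: 3 row(s).

3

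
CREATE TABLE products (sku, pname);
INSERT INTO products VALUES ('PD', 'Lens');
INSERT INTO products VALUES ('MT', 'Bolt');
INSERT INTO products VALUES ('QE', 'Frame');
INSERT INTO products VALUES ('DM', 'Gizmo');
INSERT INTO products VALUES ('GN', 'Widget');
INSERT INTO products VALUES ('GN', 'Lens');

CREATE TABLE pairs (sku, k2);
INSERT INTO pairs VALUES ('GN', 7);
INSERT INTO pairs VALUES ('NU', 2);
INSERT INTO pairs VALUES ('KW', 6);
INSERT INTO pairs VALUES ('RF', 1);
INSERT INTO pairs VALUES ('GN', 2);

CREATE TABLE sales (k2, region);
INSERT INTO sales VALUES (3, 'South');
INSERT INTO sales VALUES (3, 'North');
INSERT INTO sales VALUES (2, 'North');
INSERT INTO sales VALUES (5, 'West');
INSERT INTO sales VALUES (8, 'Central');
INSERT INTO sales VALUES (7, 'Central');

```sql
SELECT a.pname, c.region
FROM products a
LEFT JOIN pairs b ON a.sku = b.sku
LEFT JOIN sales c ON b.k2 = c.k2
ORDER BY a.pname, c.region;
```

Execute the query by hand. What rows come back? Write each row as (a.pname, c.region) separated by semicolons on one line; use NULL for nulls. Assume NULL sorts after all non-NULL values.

(Bolt, NULL); (Frame, NULL); (Gizmo, NULL); (Lens, Central); (Lens, North); (Lens, NULL); (Widget, Central); (Widget, North)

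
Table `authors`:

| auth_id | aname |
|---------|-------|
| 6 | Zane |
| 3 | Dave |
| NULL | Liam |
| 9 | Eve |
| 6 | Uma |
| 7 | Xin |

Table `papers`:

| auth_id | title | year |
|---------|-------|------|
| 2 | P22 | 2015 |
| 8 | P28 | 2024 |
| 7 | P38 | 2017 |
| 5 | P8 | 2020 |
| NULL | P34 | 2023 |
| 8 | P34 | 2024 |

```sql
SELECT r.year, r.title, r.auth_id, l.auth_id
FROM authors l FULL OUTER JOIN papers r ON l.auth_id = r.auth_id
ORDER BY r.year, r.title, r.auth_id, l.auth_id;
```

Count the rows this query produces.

11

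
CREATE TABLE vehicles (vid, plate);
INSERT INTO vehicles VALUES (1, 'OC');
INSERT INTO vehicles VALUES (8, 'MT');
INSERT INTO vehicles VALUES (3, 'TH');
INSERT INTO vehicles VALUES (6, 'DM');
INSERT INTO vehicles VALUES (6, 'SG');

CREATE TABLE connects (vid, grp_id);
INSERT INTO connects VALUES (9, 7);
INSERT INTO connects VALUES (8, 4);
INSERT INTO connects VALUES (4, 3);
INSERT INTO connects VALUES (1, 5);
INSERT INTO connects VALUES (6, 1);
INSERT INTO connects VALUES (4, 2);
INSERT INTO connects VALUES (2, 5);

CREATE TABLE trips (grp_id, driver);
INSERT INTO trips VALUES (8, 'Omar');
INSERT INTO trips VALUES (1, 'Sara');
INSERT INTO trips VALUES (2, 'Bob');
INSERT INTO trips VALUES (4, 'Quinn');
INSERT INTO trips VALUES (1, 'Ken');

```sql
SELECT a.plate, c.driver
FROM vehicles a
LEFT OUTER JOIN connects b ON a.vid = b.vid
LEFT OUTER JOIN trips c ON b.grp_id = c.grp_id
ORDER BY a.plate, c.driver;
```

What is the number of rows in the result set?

7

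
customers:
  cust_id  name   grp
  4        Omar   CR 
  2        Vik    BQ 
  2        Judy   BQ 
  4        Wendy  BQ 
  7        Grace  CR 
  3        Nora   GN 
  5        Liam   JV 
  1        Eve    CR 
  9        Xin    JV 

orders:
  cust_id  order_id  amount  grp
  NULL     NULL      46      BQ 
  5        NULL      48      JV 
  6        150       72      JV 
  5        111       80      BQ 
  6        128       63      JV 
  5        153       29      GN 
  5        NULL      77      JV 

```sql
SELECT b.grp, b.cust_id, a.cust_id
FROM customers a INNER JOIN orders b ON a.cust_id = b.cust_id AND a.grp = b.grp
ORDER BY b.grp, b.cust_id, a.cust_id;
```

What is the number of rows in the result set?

2

INNER JOIN keeps only pairs where the ON condition holds.
Matching on a.cust_id = b.cust_id AND a.grp = b.grp. A NULL in a compared column never satisfies the condition.
Matched pairs: 2.
Total: 2 rows.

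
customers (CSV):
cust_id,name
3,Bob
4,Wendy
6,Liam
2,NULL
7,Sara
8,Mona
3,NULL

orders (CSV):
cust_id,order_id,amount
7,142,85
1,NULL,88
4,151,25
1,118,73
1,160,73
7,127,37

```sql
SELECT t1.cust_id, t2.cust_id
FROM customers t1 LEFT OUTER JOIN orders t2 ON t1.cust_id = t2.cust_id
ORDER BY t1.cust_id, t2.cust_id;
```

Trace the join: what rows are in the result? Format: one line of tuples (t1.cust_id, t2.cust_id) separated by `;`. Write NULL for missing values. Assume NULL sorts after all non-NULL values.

(2, NULL); (3, NULL); (3, NULL); (4, 4); (6, NULL); (7, 7); (7, 7); (8, NULL)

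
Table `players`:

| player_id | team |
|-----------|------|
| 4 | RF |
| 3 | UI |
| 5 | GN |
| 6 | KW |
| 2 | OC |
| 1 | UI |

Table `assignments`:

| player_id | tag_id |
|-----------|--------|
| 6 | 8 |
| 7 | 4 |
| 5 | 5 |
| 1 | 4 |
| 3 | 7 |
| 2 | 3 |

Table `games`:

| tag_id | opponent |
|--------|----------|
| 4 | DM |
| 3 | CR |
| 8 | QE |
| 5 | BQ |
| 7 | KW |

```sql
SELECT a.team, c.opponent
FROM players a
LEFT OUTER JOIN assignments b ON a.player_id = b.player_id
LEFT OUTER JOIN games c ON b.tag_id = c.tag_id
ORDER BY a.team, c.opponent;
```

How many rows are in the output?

Evaluate left to right. First `players a LEFT JOIN assignments b` on player_id: 6 row(s).
Then LEFT JOIN `games c` on tag_id: each of those 6 rows is kept; rows whose b.tag_id has no match in c get NULL for c's columns.
Result: 6 row(s).

6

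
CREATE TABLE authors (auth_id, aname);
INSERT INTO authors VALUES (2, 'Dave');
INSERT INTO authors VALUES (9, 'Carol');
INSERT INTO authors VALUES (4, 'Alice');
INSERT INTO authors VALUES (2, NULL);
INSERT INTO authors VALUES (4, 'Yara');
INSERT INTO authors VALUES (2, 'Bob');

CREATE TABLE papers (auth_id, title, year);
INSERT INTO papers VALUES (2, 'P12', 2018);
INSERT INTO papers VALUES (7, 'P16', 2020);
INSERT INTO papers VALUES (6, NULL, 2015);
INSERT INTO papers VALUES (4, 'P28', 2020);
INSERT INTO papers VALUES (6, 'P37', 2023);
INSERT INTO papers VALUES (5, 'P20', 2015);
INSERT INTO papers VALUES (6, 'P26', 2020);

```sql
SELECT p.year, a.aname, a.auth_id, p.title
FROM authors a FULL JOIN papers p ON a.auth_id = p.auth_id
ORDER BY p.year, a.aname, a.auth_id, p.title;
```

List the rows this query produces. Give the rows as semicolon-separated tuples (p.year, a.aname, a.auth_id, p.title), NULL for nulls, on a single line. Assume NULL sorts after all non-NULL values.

(2015, NULL, NULL, P20); (2015, NULL, NULL, NULL); (2018, Bob, 2, P12); (2018, Dave, 2, P12); (2018, NULL, 2, P12); (2020, Alice, 4, P28); (2020, Yara, 4, P28); (2020, NULL, NULL, P16); (2020, NULL, NULL, P26); (2023, NULL, NULL, P37); (NULL, Carol, 9, NULL)

FULL OUTER JOIN keeps every row from both sides; unmatched rows get NULL for the other side's columns.
Matching on a.auth_id = p.auth_id.
- a (auth_id=2) pairs with 1 row(s) of p.
- a (auth_id=9) has no partner → padded with NULL.
- a (auth_id=4) pairs with 1 row(s) of p.
- a (auth_id=2) pairs with 1 row(s) of p.
- a (auth_id=4) pairs with 1 row(s) of p.
- a (auth_id=2) pairs with 1 row(s) of p.
- plus 5 unmatched p row(s), each kept with NULL a columns.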